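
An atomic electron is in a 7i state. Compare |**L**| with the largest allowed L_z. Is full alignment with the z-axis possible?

The 7i subshell has l = 6.
|L| = √42 ℏ ≈ 6.4807ℏ, while L_z,max = lℏ = 6ℏ.
Since |L| > L_z,max, the vector can never point exactly along z; the closest it comes is θ_min = arccos(6/√42) ≈ 22.2°.

No: L_z,max = 6ℏ < |L| = √42 ℏ ≈ 6.481ℏ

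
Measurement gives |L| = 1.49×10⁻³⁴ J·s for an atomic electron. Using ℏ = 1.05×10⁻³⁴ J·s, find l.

l = 1

|L|/ℏ = (1.49×10⁻³⁴)/(1.05×10⁻³⁴) ≈ 1.419.
(|L|/ℏ)² = l(l+1) ≈ 2.01 ⇒ l = 1.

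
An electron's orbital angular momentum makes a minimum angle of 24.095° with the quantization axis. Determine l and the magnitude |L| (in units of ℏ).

l = 5, |L| = √30 ℏ ≈ 5.477ℏ

cos²θ_min = l/(l+1) = 0.8333.
l = cos²θ/sin²θ ≈ 5.
Then |L| = ℏ√(5·6) = √30 ℏ.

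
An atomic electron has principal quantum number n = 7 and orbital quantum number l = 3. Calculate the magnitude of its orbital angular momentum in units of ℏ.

|L| = 2√3 ℏ ≈ 3.464ℏ

|L| = ℏ√(l(l+1)) = ℏ√(3·4) = 2√3 ℏ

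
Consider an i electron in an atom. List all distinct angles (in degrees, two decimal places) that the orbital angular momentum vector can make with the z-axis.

θ ∈ {22.21°, 39.51°, 51.89°, 62.42°, 72.02°, 81.12°, 90.00°, 98.88°, 107.98°, 117.58°, 128.11°, 140.49°, 157.79°}

For an i orbital, l = 6.
|L| = √(l(l+1)) ℏ = √42 ℏ.
cos θ = m_l/√42 for each m_l ∈ {-6, -5, -4, -3, -2, -1, 0, 1, 2, 3, 4, 5, 6}.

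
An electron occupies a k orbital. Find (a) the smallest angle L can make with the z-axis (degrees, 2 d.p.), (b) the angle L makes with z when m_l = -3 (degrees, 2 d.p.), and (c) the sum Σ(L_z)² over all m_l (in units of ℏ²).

For a k orbital, l = 7.
cos θ_min = 7/√56, so θ_min ≈ 20.70°.
For m_l = -3: cos θ = -3/√56, θ ≈ 113.63°.
Σ m_l² = 280, so Σ(L_z)² = 280 ℏ².

θ_min ≈ 20.70°; θ(m_l=-3) ≈ 113.63°; Σ(L_z)² = 280 ℏ²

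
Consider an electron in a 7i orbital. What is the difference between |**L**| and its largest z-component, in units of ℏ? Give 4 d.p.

|L| − L_z,max ≈ 0.4807ℏ

The 7i subshell has l = 6.
|L| = √42 ℏ ≈ 6.4807ℏ, while L_z,max = lℏ = 6ℏ.
The difference is (√42 − 6)ℏ ≈ 0.4807ℏ.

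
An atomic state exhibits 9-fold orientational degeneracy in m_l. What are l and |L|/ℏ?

l = 4, |L| = 2√5 ℏ ≈ 4.472ℏ

Since there are 2l+1 = 9 values of m_l, l = 4.
|L| = ℏ√(l(l+1)) = ℏ√(4·5) = 2√5 ℏ.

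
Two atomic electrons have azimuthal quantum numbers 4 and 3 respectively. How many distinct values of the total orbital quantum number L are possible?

7

The total orbital quantum number L ranges from |l₁ − l₂| to l₁ + l₂ in integer steps.
So L can be 1, 2, 3, 4, 5, 6, 7.
That is 7 values.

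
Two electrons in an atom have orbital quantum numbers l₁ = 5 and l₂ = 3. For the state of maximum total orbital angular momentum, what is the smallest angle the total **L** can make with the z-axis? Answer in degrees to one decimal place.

θ_min ≈ 19.5°

By the triangle rule, |l₁ − l₂| ≤ L ≤ l₁ + l₂.
L ∈ {2, 3, 4, 5, 6, 7, 8}.
The maximum is L = 8, with |L_tot| = ℏ√(8·9) = 6√2 ℏ.
The minimum angle with z is arccos(8/√72) ≈ 19.5°.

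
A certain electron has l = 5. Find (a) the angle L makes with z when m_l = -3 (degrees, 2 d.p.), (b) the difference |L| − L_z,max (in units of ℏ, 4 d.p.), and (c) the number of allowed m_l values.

For m_l = -3: cos θ = -3/√30, θ ≈ 123.21°.
|L| − L_z,max = (√30 − 5)ℏ ≈ 0.4772ℏ.
There are 2l+1 = 11 values of m_l.

θ(m_l=-3) ≈ 123.21°; |L|−L_z,max ≈ 0.4772ℏ; 11 values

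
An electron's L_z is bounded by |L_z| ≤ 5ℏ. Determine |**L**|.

The maximum L_z equals lℏ, giving l = 5.
|L| = ℏ√(l(l+1)) = √30 ℏ.

|L| = √30 ℏ ≈ 5.477ℏ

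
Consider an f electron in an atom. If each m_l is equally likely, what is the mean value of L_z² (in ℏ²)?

⟨L_z²⟩ = 4 ℏ²

F corresponds to l = 3.
The allowed m_l values are -3, -2, -1, 0, 1, 2, 3.
Average of L_z² over 7 states: 28/7 ℏ² = 4 ℏ².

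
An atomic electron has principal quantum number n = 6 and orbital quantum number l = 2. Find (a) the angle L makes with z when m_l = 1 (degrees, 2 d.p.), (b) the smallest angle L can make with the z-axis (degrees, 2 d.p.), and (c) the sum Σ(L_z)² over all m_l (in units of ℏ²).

For m_l = 1: cos θ = 1/√6, θ ≈ 65.91°.
cos θ_min = 2/√6, so θ_min ≈ 35.26°.
Σ m_l² = 10, so Σ(L_z)² = 10 ℏ².

θ(m_l=1) ≈ 65.91°; θ_min ≈ 35.26°; Σ(L_z)² = 10 ℏ²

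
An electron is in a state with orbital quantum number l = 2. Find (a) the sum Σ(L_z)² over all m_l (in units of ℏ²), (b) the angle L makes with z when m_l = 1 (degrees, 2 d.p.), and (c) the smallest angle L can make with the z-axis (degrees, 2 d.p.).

Σ m_l² = 10, so Σ(L_z)² = 10 ℏ².
For m_l = 1: cos θ = 1/√6, θ ≈ 65.91°.
cos θ_min = 2/√6, so θ_min ≈ 35.26°.

Σ(L_z)² = 10 ℏ²; θ(m_l=1) ≈ 65.91°; θ_min ≈ 35.26°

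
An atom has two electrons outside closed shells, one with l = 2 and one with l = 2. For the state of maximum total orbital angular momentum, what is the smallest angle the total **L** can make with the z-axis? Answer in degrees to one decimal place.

L runs from |2 − 2| = 0 to 2 + 2 = 4.
Allowed values: L = 0, 1, 2, 3, 4.
The maximum is L = 4, with |L_tot| = ℏ√(4·5) = 2√5 ℏ.
The minimum angle with z is arccos(4/√20) ≈ 26.6°.

θ_min ≈ 26.6°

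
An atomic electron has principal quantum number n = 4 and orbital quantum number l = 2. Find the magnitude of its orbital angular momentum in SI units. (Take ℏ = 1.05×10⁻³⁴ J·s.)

|L| = 2.57×10⁻³⁴ J·s

|L| = ℏ√(l(l+1)) = ℏ√(2·3) = √6 ℏ
Numerically, |L| = 2.449 × (1.05×10⁻³⁴ J·s) = 2.57×10⁻³⁴ J·s.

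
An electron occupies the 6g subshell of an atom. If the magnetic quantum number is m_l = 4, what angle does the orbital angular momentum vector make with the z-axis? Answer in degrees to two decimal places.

θ ≈ 26.57°

6g means n = 6, l = 4.
|L| = ℏ√(l(l+1)) = 2√5 ℏ.
L_z = m_l ℏ = 4ℏ.
cos θ = L_z/|L| = 4/√20, so θ ≈ 26.57°.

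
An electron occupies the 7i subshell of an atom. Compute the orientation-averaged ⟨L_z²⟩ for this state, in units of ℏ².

⟨L_z²⟩ = 14 ℏ²

7i means n = 7, l = 6.
m_l runs from −6 to 6, i.e. {-6, -5, -4, -3, -2, -1, 0, 1, 2, 3, 4, 5, 6}.
Average of L_z² over 13 states: 182/13 ℏ² = 14 ℏ².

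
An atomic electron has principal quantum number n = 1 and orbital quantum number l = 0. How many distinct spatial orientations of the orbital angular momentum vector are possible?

The number of m_l values is 2l + 1 = 2·0 + 1 = 1.

1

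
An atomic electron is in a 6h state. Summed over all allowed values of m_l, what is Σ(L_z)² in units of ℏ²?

Σ(L_z)² = 110 ℏ²

The 6h subshell has l = 5.
The allowed m_l values are -5, -4, -3, -2, -1, 0, 1, 2, 3, 4, 5.
Summing m² from −5 to 5: Σ m_l² = 110.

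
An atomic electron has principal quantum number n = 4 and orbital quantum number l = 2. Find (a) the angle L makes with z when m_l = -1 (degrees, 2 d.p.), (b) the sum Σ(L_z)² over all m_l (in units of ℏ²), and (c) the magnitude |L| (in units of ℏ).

For m_l = -1: cos θ = -1/√6, θ ≈ 114.09°.
Σ m_l² = 10, so Σ(L_z)² = 10 ℏ².
|L| = ℏ√(2·3) = √6 ℏ ≈ 2.449ℏ.

θ(m_l=-1) ≈ 114.09°; Σ(L_z)² = 10 ℏ²; |L| = √6 ℏ ≈ 2.449ℏ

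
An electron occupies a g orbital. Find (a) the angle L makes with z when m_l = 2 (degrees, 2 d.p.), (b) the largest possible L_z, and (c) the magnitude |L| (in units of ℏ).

θ(m_l=2) ≈ 63.43°; L_z,max = 4ℏ; |L| = 2√5 ℏ ≈ 4.472ℏ

A g state has l = 4.
For m_l = 2: cos θ = 2/√20, θ ≈ 63.43°.
L_z,max = lℏ = 4ℏ.
|L| = ℏ√(4·5) = 2√5 ℏ ≈ 4.472ℏ.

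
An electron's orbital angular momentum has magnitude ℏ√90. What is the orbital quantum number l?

Since |L|² = l(l+1)ℏ², l(l+1) = 90.
The positive root is l = 9.

l = 9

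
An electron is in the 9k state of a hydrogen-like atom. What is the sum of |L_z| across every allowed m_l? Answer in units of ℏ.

Σ|L_z| = 56 ℏ

For 9k, l = 7.
m_l runs from −7 to 7, i.e. {-7, -6, -5, -4, -3, -2, -1, 0, 1, 2, 3, 4, 5, 6, 7}.
Σ|m_l| = 2·7(7+1)/2 = 56.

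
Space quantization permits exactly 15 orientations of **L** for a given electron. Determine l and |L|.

Since there are 2l+1 = 15 values of m_l, l = 7.
Then |L| = √(l(l+1)) ℏ = 2√14 ℏ.

l = 7, |L| = 2√14 ℏ ≈ 7.483ℏ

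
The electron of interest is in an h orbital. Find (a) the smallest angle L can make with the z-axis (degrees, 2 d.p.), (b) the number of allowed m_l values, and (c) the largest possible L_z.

An h state has l = 5.
cos θ_min = 5/√30, so θ_min ≈ 24.09°.
There are 2l+1 = 11 values of m_l.
L_z,max = lℏ = 5ℏ.

θ_min ≈ 24.09°; 11 values; L_z,max = 5ℏ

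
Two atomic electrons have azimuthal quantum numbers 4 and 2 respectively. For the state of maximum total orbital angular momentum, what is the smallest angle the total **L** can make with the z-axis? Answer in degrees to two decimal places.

Angular momentum addition gives L = |l₁ − l₂|, …, l₁ + l₂.
L ∈ {2, 3, 4, 5, 6}.
The maximum is L = 6, with |L_tot| = ℏ√(6·7) = √42 ℏ.
The minimum angle with z is arccos(6/√42) ≈ 22.21°.

θ_min ≈ 22.21°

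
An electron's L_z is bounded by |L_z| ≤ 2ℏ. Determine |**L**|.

L_z,max = lℏ, so l = 2.
|L| = √(l(l+1)) ℏ = √6 ℏ.

|L| = √6 ℏ ≈ 2.449ℏ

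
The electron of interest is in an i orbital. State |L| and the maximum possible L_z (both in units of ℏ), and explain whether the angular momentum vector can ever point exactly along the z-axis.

No: L_z,max = 6ℏ < |L| = √42 ℏ ≈ 6.481ℏ

An i state has l = 6.
|L| = √42 ℏ ≈ 6.4807ℏ, while L_z,max = lℏ = 6ℏ.
Since |L| > L_z,max, the vector can never point exactly along z; the closest it comes is θ_min = arccos(6/√42) ≈ 22.2°.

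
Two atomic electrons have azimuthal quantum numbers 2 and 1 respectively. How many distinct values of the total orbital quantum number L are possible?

3

The total orbital quantum number L ranges from |l₁ − l₂| to l₁ + l₂ in integer steps.
L ∈ {1, 2, 3}.
That is 3 values.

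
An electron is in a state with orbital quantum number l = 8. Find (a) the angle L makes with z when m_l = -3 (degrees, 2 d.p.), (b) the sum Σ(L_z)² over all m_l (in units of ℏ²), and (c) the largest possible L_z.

θ(m_l=-3) ≈ 110.70°; Σ(L_z)² = 408 ℏ²; L_z,max = 8ℏ

For m_l = -3: cos θ = -3/√72, θ ≈ 110.70°.
Σ m_l² = 408, so Σ(L_z)² = 408 ℏ².
L_z,max = lℏ = 8ℏ.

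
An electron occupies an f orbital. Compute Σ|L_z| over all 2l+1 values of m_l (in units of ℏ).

An f state has l = 3.
m_l runs from −3 to 3, i.e. {-3, -2, -1, 0, 1, 2, 3}.
Σ|m_l| = 2(1+2+…+3) = 12.

Σ|L_z| = 12 ℏ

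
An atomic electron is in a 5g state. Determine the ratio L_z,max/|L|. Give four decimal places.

The 5g subshell has l = 4.
|L| = 2√5 ℏ ≈ 4.4721ℏ, while L_z,max = lℏ = 4ℏ.
L_z,max/|L| = 4/√20 = 0.8944.

L_z,max/|L| = 0.8944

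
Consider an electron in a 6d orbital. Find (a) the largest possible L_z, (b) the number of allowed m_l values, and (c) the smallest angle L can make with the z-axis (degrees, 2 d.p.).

6d means n = 6, l = 2.
L_z,max = lℏ = 2ℏ.
There are 2l+1 = 5 values of m_l.
cos θ_min = 2/√6, so θ_min ≈ 35.26°.

L_z,max = 2ℏ; 5 values; θ_min ≈ 35.26°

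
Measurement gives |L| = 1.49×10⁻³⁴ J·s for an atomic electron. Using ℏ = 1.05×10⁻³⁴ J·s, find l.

l = 1

In units of ℏ, |L| ≈ 1.419.
l(l+1) ≈ 1.419² ≈ 2.01, so l = 1.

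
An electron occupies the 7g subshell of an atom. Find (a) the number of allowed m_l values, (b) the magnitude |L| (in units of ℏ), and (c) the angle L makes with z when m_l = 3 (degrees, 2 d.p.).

7g means n = 7, l = 4.
There are 2l+1 = 9 values of m_l.
|L| = ℏ√(4·5) = 2√5 ℏ ≈ 4.472ℏ.
For m_l = 3: cos θ = 3/√20, θ ≈ 47.87°.

9 values; |L| = 2√5 ℏ ≈ 4.472ℏ; θ(m_l=3) ≈ 47.87°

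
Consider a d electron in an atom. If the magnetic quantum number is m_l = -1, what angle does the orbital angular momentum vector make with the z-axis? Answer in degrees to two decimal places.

θ ≈ 114.09°

For a d orbital, l = 2.
|L| = ℏ√(l(l+1)) = √6 ℏ.
L_z = m_l ℏ = −1ℏ.
cos θ = L_z/|L| = -1/√6, so θ ≈ 114.09°.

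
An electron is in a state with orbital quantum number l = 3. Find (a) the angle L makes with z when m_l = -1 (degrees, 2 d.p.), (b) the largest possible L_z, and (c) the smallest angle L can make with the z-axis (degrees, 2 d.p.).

θ(m_l=-1) ≈ 106.78°; L_z,max = 3ℏ; θ_min ≈ 30.00°

For m_l = -1: cos θ = -1/√12, θ ≈ 106.78°.
L_z,max = lℏ = 3ℏ.
cos θ_min = 3/√12, so θ_min ≈ 30.00°.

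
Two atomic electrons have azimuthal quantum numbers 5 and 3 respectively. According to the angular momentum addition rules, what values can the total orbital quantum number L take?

L = 2, 3, 4, 5, 6, 7, 8

L runs from |5 − 3| = 2 to 5 + 3 = 8.
Allowed values: L = 2, 3, 4, 5, 6, 7, 8.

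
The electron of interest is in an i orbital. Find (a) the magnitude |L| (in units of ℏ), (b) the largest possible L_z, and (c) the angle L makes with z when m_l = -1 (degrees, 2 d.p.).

|L| = √42 ℏ ≈ 6.481ℏ; L_z,max = 6ℏ; θ(m_l=-1) ≈ 98.88°

An i state has l = 6.
|L| = ℏ√(6·7) = √42 ℏ ≈ 6.481ℏ.
L_z,max = lℏ = 6ℏ.
For m_l = -1: cos θ = -1/√42, θ ≈ 98.88°.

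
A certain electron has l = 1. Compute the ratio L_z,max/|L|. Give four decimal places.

L_z,max/|L| = 0.7071

|L| = √2 ℏ ≈ 1.4142ℏ, while L_z,max = lℏ = 1ℏ.
L_z,max/|L| = 1/√2 = 0.7071.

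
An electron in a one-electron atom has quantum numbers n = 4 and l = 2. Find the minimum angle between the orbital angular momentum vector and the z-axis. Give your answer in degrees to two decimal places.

|L| = √(l(l+1)) ℏ = √6 ℏ.
The smallest angle corresponds to the largest L_z, i.e. m_l = l = 2, giving L_z = 2ℏ.
cos θ_min = 2/√6, so θ_min ≈ 35.26°.

θ_min ≈ 35.26°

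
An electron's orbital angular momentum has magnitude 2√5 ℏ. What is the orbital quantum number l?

l = 4

|L| = ℏ√(l(l+1)), so l(l+1) = 20.
Solving: l = 4.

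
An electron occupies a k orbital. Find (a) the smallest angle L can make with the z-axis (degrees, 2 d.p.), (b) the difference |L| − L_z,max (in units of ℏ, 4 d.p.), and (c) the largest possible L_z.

θ_min ≈ 20.70°; |L|−L_z,max ≈ 0.4833ℏ; L_z,max = 7ℏ

A k state has l = 7.
cos θ_min = 7/√56, so θ_min ≈ 20.70°.
|L| − L_z,max = (2√14 − 7)ℏ ≈ 0.4833ℏ.
L_z,max = lℏ = 7ℏ.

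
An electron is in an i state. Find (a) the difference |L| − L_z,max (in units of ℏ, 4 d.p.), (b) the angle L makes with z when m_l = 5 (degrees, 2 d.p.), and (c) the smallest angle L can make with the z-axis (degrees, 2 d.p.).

An i state has l = 6.
|L| − L_z,max = (√42 − 6)ℏ ≈ 0.4807ℏ.
For m_l = 5: cos θ = 5/√42, θ ≈ 39.51°.
cos θ_min = 6/√42, so θ_min ≈ 22.21°.

|L|−L_z,max ≈ 0.4807ℏ; θ(m_l=5) ≈ 39.51°; θ_min ≈ 22.21°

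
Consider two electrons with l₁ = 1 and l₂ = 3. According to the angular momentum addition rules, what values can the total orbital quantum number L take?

L = 2, 3, 4

The total orbital quantum number L ranges from |l₁ − l₂| to l₁ + l₂ in integer steps.
So L can be 2, 3, 4.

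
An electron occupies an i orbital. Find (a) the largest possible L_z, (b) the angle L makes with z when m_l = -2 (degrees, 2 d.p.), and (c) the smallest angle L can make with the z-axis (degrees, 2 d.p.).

L_z,max = 6ℏ; θ(m_l=-2) ≈ 107.98°; θ_min ≈ 22.21°

The letter i corresponds to l = 6.
L_z,max = lℏ = 6ℏ.
For m_l = -2: cos θ = -2/√42, θ ≈ 107.98°.
cos θ_min = 6/√42, so θ_min ≈ 22.21°.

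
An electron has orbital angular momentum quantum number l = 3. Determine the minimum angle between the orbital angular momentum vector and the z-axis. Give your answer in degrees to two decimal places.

θ_min ≈ 30.00°

|L| = √(l(l+1)) ℏ = 2√3 ℏ.
The smallest angle corresponds to the largest L_z, i.e. m_l = l = 3, giving L_z = 3ℏ.
cos θ_min = 3/√12, so θ_min ≈ 30.00°.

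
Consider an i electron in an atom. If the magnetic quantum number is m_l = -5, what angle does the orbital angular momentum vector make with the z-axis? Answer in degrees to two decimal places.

An i state has l = 6.
|L| = √(l(l+1)) ℏ = √42 ℏ.
L_z = m_l ℏ = −5ℏ.
cos θ = L_z/|L| = -5/√42, so θ ≈ 140.49°.

θ ≈ 140.49°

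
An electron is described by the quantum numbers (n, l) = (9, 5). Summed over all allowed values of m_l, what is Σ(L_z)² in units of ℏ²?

Σ(L_z)² = 110 ℏ²

m_l runs from −5 to 5, i.e. {-5, -4, -3, -2, -1, 0, 1, 2, 3, 4, 5}.
Summing m² from −5 to 5: Σ m_l² = 110.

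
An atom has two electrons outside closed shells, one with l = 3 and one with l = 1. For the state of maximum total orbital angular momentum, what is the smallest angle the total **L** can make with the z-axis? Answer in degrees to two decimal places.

L runs from |3 − 1| = 2 to 3 + 1 = 4.
L ∈ {2, 3, 4}.
The maximum is L = 4, with |L_tot| = ℏ√(4·5) = 2√5 ℏ.
The minimum angle with z is arccos(4/√20) ≈ 26.57°.

θ_min ≈ 26.57°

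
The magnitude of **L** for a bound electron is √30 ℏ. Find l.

Since |L|² = l(l+1)ℏ², l(l+1) = 30.
Solving: l = 5.

l = 5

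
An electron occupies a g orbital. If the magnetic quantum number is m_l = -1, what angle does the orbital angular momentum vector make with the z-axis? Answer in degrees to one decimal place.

θ ≈ 102.9°

For a g orbital, l = 4.
|L| = ℏ√(l(l+1)) = 2√5 ℏ.
L_z = m_l ℏ = −1ℏ.
cos θ = L_z/|L| = -1/√20, so θ ≈ 102.9°.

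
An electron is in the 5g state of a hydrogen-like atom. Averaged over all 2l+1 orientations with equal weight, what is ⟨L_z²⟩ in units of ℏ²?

⟨L_z²⟩ = 6.667 ℏ²

5g means n = 5, l = 4.
m_l runs from −4 to 4, i.e. {-4, -3, -2, -1, 0, 1, 2, 3, 4}.
Average of L_z² over 9 states: 60/9 ℏ² = 6.667 ℏ².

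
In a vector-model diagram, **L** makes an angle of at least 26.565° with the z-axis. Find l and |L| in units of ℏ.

At minimum angle, m_l = l, so cos θ = l/√(l(l+1)); cos²θ = l/(l+1) = 0.8000.
l = cos²θ/sin²θ ≈ 4.
Then |L| = ℏ√(4·5) = 2√5 ℏ.

l = 4, |L| = 2√5 ℏ ≈ 4.472ℏ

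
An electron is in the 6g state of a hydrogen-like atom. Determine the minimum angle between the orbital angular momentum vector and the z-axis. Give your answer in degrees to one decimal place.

The 6g subshell has l = 4.
|L|² = l(l+1)ℏ² = 20ℏ², so |L| = 2√5 ℏ.
The smallest angle corresponds to the largest L_z, i.e. m_l = l = 4, giving L_z = 4ℏ.
cos θ_min = 4/√20, so θ_min ≈ 26.6°.

θ_min ≈ 26.6°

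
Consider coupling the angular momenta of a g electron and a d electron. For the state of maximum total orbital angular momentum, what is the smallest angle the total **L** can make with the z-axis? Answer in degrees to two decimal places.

The total orbital quantum number L ranges from |l₁ − l₂| to l₁ + l₂ in integer steps.
Allowed values: L = 2, 3, 4, 5, 6.
The maximum is L = 6, with |L_tot| = ℏ√(6·7) = √42 ℏ.
The minimum angle with z is arccos(6/√42) ≈ 22.21°.

θ_min ≈ 22.21°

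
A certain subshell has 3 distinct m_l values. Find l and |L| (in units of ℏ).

l = 1, |L| = √2 ℏ ≈ 1.414ℏ

2l + 1 = 3 ⇒ l = 1.
Then |L| = √(l(l+1)) ℏ = √2 ℏ.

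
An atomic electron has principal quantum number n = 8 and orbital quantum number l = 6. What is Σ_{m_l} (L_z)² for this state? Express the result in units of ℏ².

Σ(L_z)² = 182 ℏ²

The allowed m_l values are -6, -5, -4, -3, -2, -1, 0, 1, 2, 3, 4, 5, 6.
Σ m_l² = 2·(1 + 4 + 9 + 16 + 25 + 36) = 182.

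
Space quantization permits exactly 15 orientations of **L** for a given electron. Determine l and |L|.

l = 7, |L| = 2√14 ℏ ≈ 7.483ℏ

15 = 2l + 1, so l = (15−1)/2 = 7.
Then |L| = √(l(l+1)) ℏ = 2√14 ℏ.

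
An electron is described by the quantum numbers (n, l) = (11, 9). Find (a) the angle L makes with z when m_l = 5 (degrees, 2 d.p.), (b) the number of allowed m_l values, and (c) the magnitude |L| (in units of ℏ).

For m_l = 5: cos θ = 5/√90, θ ≈ 58.19°.
There are 2l+1 = 19 values of m_l.
|L| = ℏ√(9·10) = 3√10 ℏ ≈ 9.487ℏ.

θ(m_l=5) ≈ 58.19°; 19 values; |L| = 3√10 ℏ ≈ 9.487ℏ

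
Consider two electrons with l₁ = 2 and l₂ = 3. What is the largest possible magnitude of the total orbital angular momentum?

|L_tot|_max = √30 ℏ ≈ 5.477ℏ

By the triangle rule, |l₁ − l₂| ≤ L ≤ l₁ + l₂.
L ∈ {1, 2, 3, 4, 5}.
The largest magnitude corresponds to L = 5: |L_tot| = ℏ√(5·6) = √30 ℏ.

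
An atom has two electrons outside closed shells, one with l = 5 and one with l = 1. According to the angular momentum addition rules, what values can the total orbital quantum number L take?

L runs from |5 − 1| = 4 to 5 + 1 = 6.
So L can be 4, 5, 6.

L = 4, 5, 6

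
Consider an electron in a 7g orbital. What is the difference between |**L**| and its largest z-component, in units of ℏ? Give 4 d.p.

7g means n = 7, l = 4.
|L| = 2√5 ℏ ≈ 4.4721ℏ, while L_z,max = lℏ = 4ℏ.
The difference is (2√5 − 4)ℏ ≈ 0.4721ℏ.

|L| − L_z,max ≈ 0.4721ℏ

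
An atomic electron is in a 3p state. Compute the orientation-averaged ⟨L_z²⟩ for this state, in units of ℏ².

The 3p subshell has l = 1.
m_l runs from −1 to 1, i.e. {-1, 0, 1}.
⟨L_z²⟩ = ℏ²·(Σ m_l²)/(2l+1) = ℏ²·2/3 = 0.6667ℏ².

⟨L_z²⟩ = 0.6667 ℏ²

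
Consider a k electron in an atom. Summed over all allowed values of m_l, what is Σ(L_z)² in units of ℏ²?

Σ(L_z)² = 280 ℏ²

For a k orbital, l = 7.
m_l runs from −7 to 7, i.e. {-7, -6, -5, -4, -3, -2, -1, 0, 1, 2, 3, 4, 5, 6, 7}.
Σ m_l² = 2·(1 + 4 + 9 + 16 + 25 + 36 + 49) = 280.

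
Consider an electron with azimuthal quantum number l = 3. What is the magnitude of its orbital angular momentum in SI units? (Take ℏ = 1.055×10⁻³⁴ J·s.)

|L| = ℏ√(l(l+1)) = ℏ√(3·4) = 2√3 ℏ
Numerically, |L| = 3.464 × (1.055×10⁻³⁴ J·s) = 3.655×10⁻³⁴ J·s.

|L| = 3.655×10⁻³⁴ J·s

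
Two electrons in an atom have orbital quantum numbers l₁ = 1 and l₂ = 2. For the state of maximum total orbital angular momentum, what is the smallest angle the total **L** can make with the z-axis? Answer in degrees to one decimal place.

The total orbital quantum number L ranges from |l₁ − l₂| to l₁ + l₂ in integer steps.
Allowed values: L = 1, 2, 3.
The maximum is L = 3, with |L_tot| = ℏ√(3·4) = 2√3 ℏ.
The minimum angle with z is arccos(3/√12) ≈ 30.0°.

θ_min ≈ 30.0°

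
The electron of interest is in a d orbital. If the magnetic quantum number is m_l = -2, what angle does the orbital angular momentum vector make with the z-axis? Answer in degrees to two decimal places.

A d state has l = 2.
|L| = ℏ√(l(l+1)) = √6 ℏ.
L_z = m_l ℏ = −2ℏ.
cos θ = L_z/|L| = -2/√6, so θ ≈ 144.74°.

θ ≈ 144.74°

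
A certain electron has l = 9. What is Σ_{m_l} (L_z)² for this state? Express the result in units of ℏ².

Σ(L_z)² = 570 ℏ²

m_l ∈ {-9, -8, -7, -6, -5, -4, -3, -2, -1, 0, 1, 2, 3, 4, 5, 6, 7, 8, 9}.
Σ m_l² = l(l+1)(2l+1)/3 = 9·10·19/3 = 570.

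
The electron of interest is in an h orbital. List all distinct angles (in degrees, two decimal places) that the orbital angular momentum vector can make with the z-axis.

θ ∈ {24.09°, 43.09°, 56.79°, 68.58°, 79.48°, 90.00°, 100.52°, 111.42°, 123.21°, 136.91°, 155.91°}

The letter h corresponds to l = 5.
|L| = √(l(l+1)) ℏ = √30 ℏ.
cos θ = m_l/√30 for each m_l ∈ {-5, -4, -3, -2, -1, 0, 1, 2, 3, 4, 5}.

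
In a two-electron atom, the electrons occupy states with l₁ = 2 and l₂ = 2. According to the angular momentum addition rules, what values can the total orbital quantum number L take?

L = 0, 1, 2, 3, 4

Angular momentum addition gives L = |l₁ − l₂|, …, l₁ + l₂.
So L can be 0, 1, 2, 3, 4.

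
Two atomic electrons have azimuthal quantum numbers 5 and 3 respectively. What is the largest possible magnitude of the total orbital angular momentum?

|L_tot|_max = 6√2 ℏ ≈ 8.485ℏ

L runs from |5 − 3| = 2 to 5 + 3 = 8.
So L can be 2, 3, 4, 5, 6, 7, 8.
The largest magnitude corresponds to L = 8: |L_tot| = ℏ√(8·9) = 6√2 ℏ.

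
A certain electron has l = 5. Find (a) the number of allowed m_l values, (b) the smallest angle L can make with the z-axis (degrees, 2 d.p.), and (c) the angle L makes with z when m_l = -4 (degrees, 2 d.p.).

11 values; θ_min ≈ 24.09°; θ(m_l=-4) ≈ 136.91°

There are 2l+1 = 11 values of m_l.
cos θ_min = 5/√30, so θ_min ≈ 24.09°.
For m_l = -4: cos θ = -4/√30, θ ≈ 136.91°.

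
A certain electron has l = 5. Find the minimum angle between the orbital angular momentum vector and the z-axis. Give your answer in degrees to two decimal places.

θ_min ≈ 24.09°

|L| = ℏ√(l(l+1)) = √30 ℏ.
The smallest angle corresponds to the largest L_z, i.e. m_l = l = 5, giving L_z = 5ℏ.
cos θ_min = 5/√30, so θ_min ≈ 24.09°.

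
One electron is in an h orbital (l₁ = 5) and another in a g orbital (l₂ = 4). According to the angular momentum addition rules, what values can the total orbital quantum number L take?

L = 1, 2, 3, 4, 5, 6, 7, 8, 9

L runs from |5 − 4| = 1 to 5 + 4 = 9.
Allowed values: L = 1, 2, 3, 4, 5, 6, 7, 8, 9.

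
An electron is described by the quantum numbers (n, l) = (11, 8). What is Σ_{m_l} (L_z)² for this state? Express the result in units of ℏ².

m_l ∈ {-8, -7, -6, -5, -4, -3, -2, -1, 0, 1, 2, 3, 4, 5, 6, 7, 8}.
Summing m² from −8 to 8: Σ m_l² = 408.

Σ(L_z)² = 408 ℏ²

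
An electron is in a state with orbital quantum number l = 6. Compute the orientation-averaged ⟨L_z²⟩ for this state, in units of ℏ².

m_l runs from −6 to 6, i.e. {-6, -5, -4, -3, -2, -1, 0, 1, 2, 3, 4, 5, 6}.
⟨L_z²⟩ = ℏ²·(Σ m_l²)/(2l+1) = ℏ²·182/13 = 14ℏ².

⟨L_z²⟩ = 14 ℏ²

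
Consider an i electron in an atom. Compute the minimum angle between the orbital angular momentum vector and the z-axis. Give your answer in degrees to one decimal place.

An i state has l = 6.
|L| = ℏ√(l(l+1)) = √42 ℏ.
The smallest angle corresponds to the largest L_z, i.e. m_l = l = 6, giving L_z = 6ℏ.
cos θ_min = 6/√42, so θ_min ≈ 22.2°.

θ_min ≈ 22.2°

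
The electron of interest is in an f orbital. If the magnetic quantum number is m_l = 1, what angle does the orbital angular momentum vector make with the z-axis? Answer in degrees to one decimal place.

θ ≈ 73.2°

F corresponds to l = 3.
|L|² = l(l+1)ℏ² = 12ℏ², so |L| = 2√3 ℏ.
L_z = m_l ℏ = 1ℏ.
cos θ = L_z/|L| = 1/√12, so θ ≈ 73.2°.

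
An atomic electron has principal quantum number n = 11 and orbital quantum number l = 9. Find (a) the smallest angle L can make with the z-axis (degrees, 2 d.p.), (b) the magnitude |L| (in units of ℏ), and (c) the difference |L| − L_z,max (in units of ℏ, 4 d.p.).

cos θ_min = 9/√90, so θ_min ≈ 18.43°.
|L| = ℏ√(9·10) = 3√10 ℏ ≈ 9.487ℏ.
|L| − L_z,max = (3√10 − 9)ℏ ≈ 0.4868ℏ.

θ_min ≈ 18.43°; |L| = 3√10 ℏ ≈ 9.487ℏ; |L|−L_z,max ≈ 0.4868ℏ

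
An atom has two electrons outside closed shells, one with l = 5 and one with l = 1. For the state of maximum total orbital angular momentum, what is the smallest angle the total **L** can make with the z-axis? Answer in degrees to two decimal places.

θ_min ≈ 22.21°

L runs from |5 − 1| = 4 to 5 + 1 = 6.
L ∈ {4, 5, 6}.
The maximum is L = 6, with |L_tot| = ℏ√(6·7) = √42 ℏ.
The minimum angle with z is arccos(6/√42) ≈ 22.21°.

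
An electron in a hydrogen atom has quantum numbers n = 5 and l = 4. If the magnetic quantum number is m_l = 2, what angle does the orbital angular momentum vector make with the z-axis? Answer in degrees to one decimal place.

θ ≈ 63.4°

|L| = ℏ√(l(l+1)) = 2√5 ℏ.
L_z = m_l ℏ = 2ℏ.
cos θ = L_z/|L| = 2/√20, so θ ≈ 63.4°.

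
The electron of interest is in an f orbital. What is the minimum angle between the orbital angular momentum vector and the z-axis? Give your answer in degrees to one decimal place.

For an f orbital, l = 3.
|L|² = l(l+1)ℏ² = 12ℏ², so |L| = 2√3 ℏ.
The smallest angle corresponds to the largest L_z, i.e. m_l = l = 3, giving L_z = 3ℏ.
cos θ_min = 3/√12, so θ_min ≈ 30.0°.

θ_min ≈ 30.0°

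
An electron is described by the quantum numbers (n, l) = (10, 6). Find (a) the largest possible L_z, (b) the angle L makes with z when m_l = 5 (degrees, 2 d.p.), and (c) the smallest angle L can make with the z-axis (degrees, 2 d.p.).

L_z,max = lℏ = 6ℏ.
For m_l = 5: cos θ = 5/√42, θ ≈ 39.51°.
cos θ_min = 6/√42, so θ_min ≈ 22.21°.

L_z,max = 6ℏ; θ(m_l=5) ≈ 39.51°; θ_min ≈ 22.21°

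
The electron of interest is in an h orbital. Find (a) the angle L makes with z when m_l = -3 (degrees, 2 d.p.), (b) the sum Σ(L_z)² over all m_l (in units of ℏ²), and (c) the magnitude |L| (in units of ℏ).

θ(m_l=-3) ≈ 123.21°; Σ(L_z)² = 110 ℏ²; |L| = √30 ℏ ≈ 5.477ℏ

The letter h corresponds to l = 5.
For m_l = -3: cos θ = -3/√30, θ ≈ 123.21°.
Σ m_l² = 110, so Σ(L_z)² = 110 ℏ².
|L| = ℏ√(5·6) = √30 ℏ ≈ 5.477ℏ.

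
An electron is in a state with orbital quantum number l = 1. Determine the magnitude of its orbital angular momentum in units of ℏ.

|L| = √2 ℏ ≈ 1.414ℏ

|L| = ℏ√(l(l+1)) = ℏ√(1·2) = √2 ℏ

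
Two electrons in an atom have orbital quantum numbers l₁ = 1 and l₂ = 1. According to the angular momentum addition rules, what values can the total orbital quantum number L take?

L = 0, 1, 2

The total orbital quantum number L ranges from |l₁ − l₂| to l₁ + l₂ in integer steps.
So L can be 0, 1, 2.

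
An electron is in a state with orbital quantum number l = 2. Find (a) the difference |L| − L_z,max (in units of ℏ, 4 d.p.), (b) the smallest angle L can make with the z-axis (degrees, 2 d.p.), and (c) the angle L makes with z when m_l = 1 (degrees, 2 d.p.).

|L|−L_z,max ≈ 0.4495ℏ; θ_min ≈ 35.26°; θ(m_l=1) ≈ 65.91°

|L| − L_z,max = (√6 − 2)ℏ ≈ 0.4495ℏ.
cos θ_min = 2/√6, so θ_min ≈ 35.26°.
For m_l = 1: cos θ = 1/√6, θ ≈ 65.91°.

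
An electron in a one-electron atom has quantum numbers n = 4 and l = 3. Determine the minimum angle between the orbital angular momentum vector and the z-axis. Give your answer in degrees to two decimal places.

θ_min ≈ 30.00°

|L|² = l(l+1)ℏ² = 12ℏ², so |L| = 2√3 ℏ.
The smallest angle corresponds to the largest L_z, i.e. m_l = l = 3, giving L_z = 3ℏ.
cos θ_min = 3/√12, so θ_min ≈ 30.00°.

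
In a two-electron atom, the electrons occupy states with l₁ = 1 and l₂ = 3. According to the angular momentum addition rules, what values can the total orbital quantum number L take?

L = 2, 3, 4

By the triangle rule, |l₁ − l₂| ≤ L ≤ l₁ + l₂.
L ∈ {2, 3, 4}.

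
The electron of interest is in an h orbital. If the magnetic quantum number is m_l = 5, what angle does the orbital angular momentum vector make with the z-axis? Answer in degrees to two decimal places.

θ ≈ 24.09°

An h state has l = 5.
|L| = √(l(l+1)) ℏ = √30 ℏ.
L_z = m_l ℏ = 5ℏ.
cos θ = L_z/|L| = 5/√30, so θ ≈ 24.09°.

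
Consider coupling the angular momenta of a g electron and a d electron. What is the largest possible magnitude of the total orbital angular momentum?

|L_tot|_max = √42 ℏ ≈ 6.481ℏ

By the triangle rule, |l₁ − l₂| ≤ L ≤ l₁ + l₂.
So L can be 2, 3, 4, 5, 6.
The largest magnitude corresponds to L = 6: |L_tot| = ℏ√(6·7) = √42 ℏ.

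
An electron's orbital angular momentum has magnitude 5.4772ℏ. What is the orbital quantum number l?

l = 5

(|L|/ℏ)² = l(l+1) = 30.
The positive root is l = 5.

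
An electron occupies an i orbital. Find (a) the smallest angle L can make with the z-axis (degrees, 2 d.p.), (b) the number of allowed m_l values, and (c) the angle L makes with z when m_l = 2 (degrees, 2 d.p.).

θ_min ≈ 22.21°; 13 values; θ(m_l=2) ≈ 72.02°

An i state has l = 6.
cos θ_min = 6/√42, so θ_min ≈ 22.21°.
There are 2l+1 = 13 values of m_l.
For m_l = 2: cos θ = 2/√42, θ ≈ 72.02°.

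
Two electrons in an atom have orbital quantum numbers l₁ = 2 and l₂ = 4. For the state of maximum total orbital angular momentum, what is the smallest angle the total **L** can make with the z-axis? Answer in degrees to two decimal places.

θ_min ≈ 22.21°

By the triangle rule, |l₁ − l₂| ≤ L ≤ l₁ + l₂.
So L can be 2, 3, 4, 5, 6.
The maximum is L = 6, with |L_tot| = ℏ√(6·7) = √42 ℏ.
The minimum angle with z is arccos(6/√42) ≈ 22.21°.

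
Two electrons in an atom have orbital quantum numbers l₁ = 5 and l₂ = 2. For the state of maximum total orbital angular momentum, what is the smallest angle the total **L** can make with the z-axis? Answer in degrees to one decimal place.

θ_min ≈ 20.7°

The total orbital quantum number L ranges from |l₁ − l₂| to l₁ + l₂ in integer steps.
Allowed values: L = 3, 4, 5, 6, 7.
The maximum is L = 7, with |L_tot| = ℏ√(7·8) = 2√14 ℏ.
The minimum angle with z is arccos(7/√56) ≈ 20.7°.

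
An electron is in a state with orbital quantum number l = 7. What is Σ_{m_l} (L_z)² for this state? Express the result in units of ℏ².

The allowed m_l values are -7, -6, -5, -4, -3, -2, -1, 0, 1, 2, 3, 4, 5, 6, 7.
Σ m_l² = 2·(1 + 4 + 9 + 16 + 25 + 36 + 49) = 280.

Σ(L_z)² = 280 ℏ²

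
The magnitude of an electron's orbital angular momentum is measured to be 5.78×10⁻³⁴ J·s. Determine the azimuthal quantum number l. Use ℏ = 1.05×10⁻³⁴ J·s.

Dividing by ℏ: |L|/ℏ ≈ 5.505.
(|L|/ℏ)² = l(l+1) ≈ 30.30 ⇒ l = 5.

l = 5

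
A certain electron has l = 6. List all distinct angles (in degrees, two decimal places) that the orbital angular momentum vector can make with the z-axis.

|L|² = l(l+1)ℏ² = 42ℏ², so |L| = √42 ℏ.
cos θ = m_l/√42 for each m_l ∈ {-6, -5, -4, -3, -2, -1, 0, 1, 2, 3, 4, 5, 6}.

θ ∈ {22.21°, 39.51°, 51.89°, 62.42°, 72.02°, 81.12°, 90.00°, 98.88°, 107.98°, 117.58°, 128.11°, 140.49°, 157.79°}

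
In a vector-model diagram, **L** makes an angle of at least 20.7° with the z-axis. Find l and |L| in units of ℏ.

At minimum angle, m_l = l, so cos θ = l/√(l(l+1)); cos²θ = l/(l+1) = 0.8751.
Thus l = 0.8751/(1 − 0.8751) ≈ 7.
Then |L| = ℏ√(7·8) = 2√14 ℏ.

l = 7, |L| = 2√14 ℏ ≈ 7.483ℏ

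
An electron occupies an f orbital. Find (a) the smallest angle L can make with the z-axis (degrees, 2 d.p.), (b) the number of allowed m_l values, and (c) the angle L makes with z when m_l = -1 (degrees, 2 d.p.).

For an f orbital, l = 3.
cos θ_min = 3/√12, so θ_min ≈ 30.00°.
There are 2l+1 = 7 values of m_l.
For m_l = -1: cos θ = -1/√12, θ ≈ 106.78°.

θ_min ≈ 30.00°; 7 values; θ(m_l=-1) ≈ 106.78°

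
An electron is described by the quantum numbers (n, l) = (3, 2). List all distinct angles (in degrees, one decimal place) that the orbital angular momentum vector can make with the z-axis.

|L| = ℏ√(l(l+1)) = √6 ℏ.
cos θ = m_l/√6 for each m_l ∈ {-2, -1, 0, 1, 2}.

θ ∈ {35.3°, 65.9°, 90.0°, 114.1°, 144.7°}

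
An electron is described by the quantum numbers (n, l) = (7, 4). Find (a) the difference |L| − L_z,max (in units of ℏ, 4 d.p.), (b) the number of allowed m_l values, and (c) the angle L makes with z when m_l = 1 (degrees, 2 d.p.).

|L|−L_z,max ≈ 0.4721ℏ; 9 values; θ(m_l=1) ≈ 77.08°

|L| − L_z,max = (2√5 − 4)ℏ ≈ 0.4721ℏ.
There are 2l+1 = 9 values of m_l.
For m_l = 1: cos θ = 1/√20, θ ≈ 77.08°.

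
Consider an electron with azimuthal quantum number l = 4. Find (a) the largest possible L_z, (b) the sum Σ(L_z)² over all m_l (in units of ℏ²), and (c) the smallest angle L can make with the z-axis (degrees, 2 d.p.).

L_z,max = lℏ = 4ℏ.
Σ m_l² = 60, so Σ(L_z)² = 60 ℏ².
cos θ_min = 4/√20, so θ_min ≈ 26.57°.

L_z,max = 4ℏ; Σ(L_z)² = 60 ℏ²; θ_min ≈ 26.57°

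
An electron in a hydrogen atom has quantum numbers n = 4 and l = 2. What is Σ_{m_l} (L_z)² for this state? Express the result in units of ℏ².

Σ(L_z)² = 10 ℏ²

m_l ∈ {-2, -1, 0, 1, 2}.
Σ m_l² = 2·(1 + 4) = 10.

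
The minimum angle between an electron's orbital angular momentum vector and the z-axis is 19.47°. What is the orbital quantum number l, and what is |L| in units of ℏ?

cos²θ_min = l/(l+1) = 0.8889.
Solving: l = 8.
Then |L| = ℏ√(8·9) = 6√2 ℏ.

l = 8, |L| = 6√2 ℏ ≈ 8.485ℏ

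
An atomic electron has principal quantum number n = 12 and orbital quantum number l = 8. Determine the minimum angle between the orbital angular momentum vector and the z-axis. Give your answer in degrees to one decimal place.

|L|² = l(l+1)ℏ² = 72ℏ², so |L| = 6√2 ℏ.
The smallest angle corresponds to the largest L_z, i.e. m_l = l = 8, giving L_z = 8ℏ.
cos θ_min = 8/√72, so θ_min ≈ 19.5°.

θ_min ≈ 19.5°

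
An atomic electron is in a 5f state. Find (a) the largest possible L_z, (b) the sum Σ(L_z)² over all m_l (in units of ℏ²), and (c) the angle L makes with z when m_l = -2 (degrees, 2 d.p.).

L_z,max = 3ℏ; Σ(L_z)² = 28 ℏ²; θ(m_l=-2) ≈ 125.26°

For 5f, l = 3.
L_z,max = lℏ = 3ℏ.
Σ m_l² = 28, so Σ(L_z)² = 28 ℏ².
For m_l = -2: cos θ = -2/√12, θ ≈ 125.26°.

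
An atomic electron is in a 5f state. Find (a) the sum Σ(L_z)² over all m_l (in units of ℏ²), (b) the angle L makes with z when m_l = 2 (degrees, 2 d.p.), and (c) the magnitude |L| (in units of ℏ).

The 5f subshell has l = 3.
Σ m_l² = 28, so Σ(L_z)² = 28 ℏ².
For m_l = 2: cos θ = 2/√12, θ ≈ 54.74°.
|L| = ℏ√(3·4) = 2√3 ℏ ≈ 3.464ℏ.

Σ(L_z)² = 28 ℏ²; θ(m_l=2) ≈ 54.74°; |L| = 2√3 ℏ ≈ 3.464ℏ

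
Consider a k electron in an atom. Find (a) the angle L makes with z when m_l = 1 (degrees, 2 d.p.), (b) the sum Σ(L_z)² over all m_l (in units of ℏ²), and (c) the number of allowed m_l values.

For a k orbital, l = 7.
For m_l = 1: cos θ = 1/√56, θ ≈ 82.32°.
Σ m_l² = 280, so Σ(L_z)² = 280 ℏ².
There are 2l+1 = 15 values of m_l.

θ(m_l=1) ≈ 82.32°; Σ(L_z)² = 280 ℏ²; 15 values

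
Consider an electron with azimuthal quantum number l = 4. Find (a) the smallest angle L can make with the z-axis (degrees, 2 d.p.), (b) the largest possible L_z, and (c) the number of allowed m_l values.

cos θ_min = 4/√20, so θ_min ≈ 26.57°.
L_z,max = lℏ = 4ℏ.
There are 2l+1 = 9 values of m_l.

θ_min ≈ 26.57°; L_z,max = 4ℏ; 9 values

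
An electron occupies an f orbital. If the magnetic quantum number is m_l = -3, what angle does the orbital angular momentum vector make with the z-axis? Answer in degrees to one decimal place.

An f state has l = 3.
|L|² = l(l+1)ℏ² = 12ℏ², so |L| = 2√3 ℏ.
L_z = m_l ℏ = −3ℏ.
cos θ = L_z/|L| = -3/√12, so θ ≈ 150.0°.

θ ≈ 150.0°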